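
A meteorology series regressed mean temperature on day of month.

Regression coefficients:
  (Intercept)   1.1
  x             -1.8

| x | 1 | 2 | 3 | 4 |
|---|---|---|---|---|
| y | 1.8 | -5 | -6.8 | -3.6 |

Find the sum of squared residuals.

SSE = 25

x=1: ŷ = 1.1 − 1.8·1 = -0.7; r = 1.8 − (-0.7) = 2.5
x=2: ŷ = 1.1 − 1.8·2 = -2.5; r = -5 − (-2.5) = -2.5
x=3: ŷ = 1.1 − 1.8·3 = -4.3; r = -6.8 − (-4.3) = -2.5
x=4: ŷ = 1.1 − 1.8·4 = -6.1; r = -3.6 − (-6.1) = 2.5
SSE = 6.25 + 6.25 + 6.25 + 6.25 = 25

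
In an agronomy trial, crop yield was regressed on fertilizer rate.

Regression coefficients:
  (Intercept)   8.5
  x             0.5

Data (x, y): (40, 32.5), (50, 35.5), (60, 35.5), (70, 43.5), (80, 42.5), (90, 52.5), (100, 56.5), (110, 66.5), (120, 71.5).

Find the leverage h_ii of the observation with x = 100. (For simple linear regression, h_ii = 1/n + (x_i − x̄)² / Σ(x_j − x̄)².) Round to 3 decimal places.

h = 0.178

x̄ = (40 + 50 + 60 + 70 + 80 + 90 + 100 + 110 + 120)/9 = 80
Σ(x − x̄)² = 1600 + 900 + 400 + 100 + 0 + 100 + 400 + 900 + 1600 = 6000
h = 1/9 + (20)²/6000 = 0.111111 + 0.0666667 = 0.178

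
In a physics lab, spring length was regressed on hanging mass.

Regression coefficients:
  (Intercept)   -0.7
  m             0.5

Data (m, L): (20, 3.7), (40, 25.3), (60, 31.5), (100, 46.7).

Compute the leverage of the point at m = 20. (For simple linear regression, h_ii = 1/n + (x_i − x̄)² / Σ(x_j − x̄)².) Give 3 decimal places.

m̄ = (20 + 40 + 60 + 100)/4 = 55
Σ(m − m̄)² = 1225 + 225 + 25 + 2025 = 3500
h = 1/4 + (-35)²/3500 = 0.25 + 0.35 = 0.600

h = 0.600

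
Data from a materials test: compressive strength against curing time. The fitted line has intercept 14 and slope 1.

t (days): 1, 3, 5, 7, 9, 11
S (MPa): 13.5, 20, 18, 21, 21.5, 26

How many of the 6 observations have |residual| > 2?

1

t=1: Ŝ = 14 + 1 = 15; e = 13.5 − 15 = -1.5
t=3: Ŝ = 14 + 3 = 17; e = 20 − 17 = 3
t=5: Ŝ = 14 + 5 = 19; e = 18 − 19 = -1
t=7: Ŝ = 14 + 7 = 21; e = 21 − 21 = 0
t=9: Ŝ = 14 + 9 = 23; e = 21.5 − 23 = -1.5
t=11: Ŝ = 14 + 11 = 25; e = 26 − 25 = 1
|e| > 2: t=3 (|e|=3) → 1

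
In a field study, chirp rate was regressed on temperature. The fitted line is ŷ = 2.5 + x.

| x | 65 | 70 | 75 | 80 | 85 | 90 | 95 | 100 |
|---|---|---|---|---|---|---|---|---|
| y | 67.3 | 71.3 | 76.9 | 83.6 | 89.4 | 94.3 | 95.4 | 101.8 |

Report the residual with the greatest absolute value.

x=65: ŷ = 2.5 + 65 = 67.5; r = 67.3 − 67.5 = -0.2
x=70: ŷ = 2.5 + 70 = 72.5; r = 71.3 − 72.5 = -1.2
x=75: ŷ = 2.5 + 75 = 77.5; r = 76.9 − 77.5 = -0.6
x=80: ŷ = 2.5 + 80 = 82.5; r = 83.6 − 82.5 = 1.1
x=85: ŷ = 2.5 + 85 = 87.5; r = 89.4 − 87.5 = 1.9
x=90: ŷ = 2.5 + 90 = 92.5; r = 94.3 − 92.5 = 1.8
x=95: ŷ = 2.5 + 95 = 97.5; r = 95.4 − 97.5 = -2.1
x=100: ŷ = 2.5 + 100 = 102.5; r = 101.8 − 102.5 = -0.7
Largest |r| is 2.1 at x = 95, residual -2.1.

r = -2.1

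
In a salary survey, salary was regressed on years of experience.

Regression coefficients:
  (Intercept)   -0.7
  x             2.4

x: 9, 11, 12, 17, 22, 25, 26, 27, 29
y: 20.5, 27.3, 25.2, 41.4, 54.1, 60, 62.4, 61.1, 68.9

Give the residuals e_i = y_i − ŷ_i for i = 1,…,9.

-0.4, 1.6, -2.9, 1.3, 2, 0.7, 0.7, -3, 0

x=9: ŷ = -0.7 + 2.4·9 = 20.9; e = 20.5 − 20.9 = -0.4
x=11: ŷ = -0.7 + 2.4·11 = 25.7; e = 27.3 − 25.7 = 1.6
x=12: ŷ = -0.7 + 2.4·12 = 28.1; e = 25.2 − 28.1 = -2.9
x=17: ŷ = -0.7 + 2.4·17 = 40.1; e = 41.4 − 40.1 = 1.3
x=22: ŷ = -0.7 + 2.4·22 = 52.1; e = 54.1 − 52.1 = 2
x=25: ŷ = -0.7 + 2.4·25 = 59.3; e = 60 − 59.3 = 0.7
x=26: ŷ = -0.7 + 2.4·26 = 61.7; e = 62.4 − 61.7 = 0.7
x=27: ŷ = -0.7 + 2.4·27 = 64.1; e = 61.1 − 64.1 = -3
x=29: ŷ = -0.7 + 2.4·29 = 68.9; e = 68.9 − 68.9 = 0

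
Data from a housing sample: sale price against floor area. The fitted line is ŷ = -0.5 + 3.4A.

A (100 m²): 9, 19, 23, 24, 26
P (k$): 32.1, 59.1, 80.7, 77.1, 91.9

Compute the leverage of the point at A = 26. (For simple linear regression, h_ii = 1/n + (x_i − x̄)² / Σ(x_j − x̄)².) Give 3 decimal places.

h = 0.384

Ā = (9 + 19 + 23 + 24 + 26)/5 = 20.2
Σ(A − Ā)² = 125.44 + 1.44 + 7.84 + 14.44 + 33.64 = 182.8
h = 1/5 + (5.8)²/182.8 = 0.2 + 0.184026 = 0.384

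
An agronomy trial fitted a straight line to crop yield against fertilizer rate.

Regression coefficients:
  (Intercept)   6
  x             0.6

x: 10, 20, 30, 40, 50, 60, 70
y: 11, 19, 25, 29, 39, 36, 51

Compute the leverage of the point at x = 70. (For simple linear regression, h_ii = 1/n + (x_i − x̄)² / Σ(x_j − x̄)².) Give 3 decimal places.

x̄ = (10 + 20 + 30 + 40 + 50 + 60 + 70)/7 = 40
Σ(x − x̄)² = 900 + 400 + 100 + 0 + 100 + 400 + 900 = 2800
h = 1/7 + (30)²/2800 = 0.142857 + 0.321429 = 0.464

h = 0.464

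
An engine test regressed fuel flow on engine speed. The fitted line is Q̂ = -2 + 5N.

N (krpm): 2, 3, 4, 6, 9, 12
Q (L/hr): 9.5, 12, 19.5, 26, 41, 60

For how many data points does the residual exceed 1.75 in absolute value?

3

N=2: Q̂ = -2 + 5·2 = 8; e = 9.5 − 8 = 1.5
N=3: Q̂ = -2 + 5·3 = 13; e = 12 − 13 = -1
N=4: Q̂ = -2 + 5·4 = 18; e = 19.5 − 18 = 1.5
N=6: Q̂ = -2 + 5·6 = 28; e = 26 − 28 = -2
N=9: Q̂ = -2 + 5·9 = 43; e = 41 − 43 = -2
N=12: Q̂ = -2 + 5·12 = 58; e = 60 − 58 = 2
|e| > 1.75: N=6 (|e|=2), N=9 (|e|=2), N=12 (|e|=2) → 3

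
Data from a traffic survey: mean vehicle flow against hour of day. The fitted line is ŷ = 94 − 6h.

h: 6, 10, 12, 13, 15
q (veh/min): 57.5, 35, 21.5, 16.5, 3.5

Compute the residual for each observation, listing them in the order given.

-0.5, 1, -0.5, 0.5, -0.5

h=6: ŷ = 94 − 6·6 = 58; e = 57.5 − 58 = -0.5
h=10: ŷ = 94 − 6·10 = 34; e = 35 − 34 = 1
h=12: ŷ = 94 − 6·12 = 22; e = 21.5 − 22 = -0.5
h=13: ŷ = 94 − 6·13 = 16; e = 16.5 − 16 = 0.5
h=15: ŷ = 94 − 6·15 = 4; e = 3.5 − 4 = -0.5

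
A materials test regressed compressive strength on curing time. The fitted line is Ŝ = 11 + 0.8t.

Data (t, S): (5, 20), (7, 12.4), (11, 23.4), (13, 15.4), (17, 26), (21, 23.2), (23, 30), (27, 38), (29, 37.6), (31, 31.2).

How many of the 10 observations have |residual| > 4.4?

5

t=5: Ŝ = 11 + 0.8·5 = 15; r = 20 − 15 = 5
t=7: Ŝ = 11 + 0.8·7 = 16.6; r = 12.4 − 16.6 = -4.2
t=11: Ŝ = 11 + 0.8·11 = 19.8; r = 23.4 − 19.8 = 3.6
t=13: Ŝ = 11 + 0.8·13 = 21.4; r = 15.4 − 21.4 = -6
t=17: Ŝ = 11 + 0.8·17 = 24.6; r = 26 − 24.6 = 1.4
t=21: Ŝ = 11 + 0.8·21 = 27.8; r = 23.2 − 27.8 = -4.6
t=23: Ŝ = 11 + 0.8·23 = 29.4; r = 30 − 29.4 = 0.6
t=27: Ŝ = 11 + 0.8·27 = 32.6; r = 38 − 32.6 = 5.4
t=29: Ŝ = 11 + 0.8·29 = 34.2; r = 37.6 − 34.2 = 3.4
t=31: Ŝ = 11 + 0.8·31 = 35.8; r = 31.2 − 35.8 = -4.6
|r| > 4.4: t=5 (|r|=5), t=13 (|r|=6), t=21 (|r|=4.6), t=27 (|r|=5.4), t=31 (|r|=4.6) → 5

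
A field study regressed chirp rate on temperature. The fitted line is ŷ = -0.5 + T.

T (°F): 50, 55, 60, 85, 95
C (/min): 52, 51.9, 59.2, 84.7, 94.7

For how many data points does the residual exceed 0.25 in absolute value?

T=50: ŷ = -0.5 + 50 = 49.5; r = 52 − 49.5 = 2.5
T=55: ŷ = -0.5 + 55 = 54.5; r = 51.9 − 54.5 = -2.6
T=60: ŷ = -0.5 + 60 = 59.5; r = 59.2 − 59.5 = -0.3
T=85: ŷ = -0.5 + 85 = 84.5; r = 84.7 − 84.5 = 0.2
T=95: ŷ = -0.5 + 95 = 94.5; r = 94.7 − 94.5 = 0.2
|r| > 0.25: T=50 (|r|=2.5), T=55 (|r|=2.6), T=60 (|r|=0.3) → 3

3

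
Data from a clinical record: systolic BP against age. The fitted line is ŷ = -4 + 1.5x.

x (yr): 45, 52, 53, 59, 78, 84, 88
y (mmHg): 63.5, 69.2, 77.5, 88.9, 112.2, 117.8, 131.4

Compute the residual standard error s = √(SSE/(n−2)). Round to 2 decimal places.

x=45: ŷ = -4 + 1.5·45 = 63.5; e = 63.5 − 63.5 = 0
x=52: ŷ = -4 + 1.5·52 = 74; e = 69.2 − 74 = -4.8
x=53: ŷ = -4 + 1.5·53 = 75.5; e = 77.5 − 75.5 = 2
x=59: ŷ = -4 + 1.5·59 = 84.5; e = 88.9 − 84.5 = 4.4
x=78: ŷ = -4 + 1.5·78 = 113; e = 112.2 − 113 = -0.8
x=84: ŷ = -4 + 1.5·84 = 122; e = 117.8 − 122 = -4.2
x=88: ŷ = -4 + 1.5·88 = 128; e = 131.4 − 128 = 3.4
SSE = 0 + 23.04 + 4 + 19.36 + 0.64 + 17.64 + 11.56 = 76.24
s = √(76.24/5) = √15.248 ≈ 3.90

s = 3.90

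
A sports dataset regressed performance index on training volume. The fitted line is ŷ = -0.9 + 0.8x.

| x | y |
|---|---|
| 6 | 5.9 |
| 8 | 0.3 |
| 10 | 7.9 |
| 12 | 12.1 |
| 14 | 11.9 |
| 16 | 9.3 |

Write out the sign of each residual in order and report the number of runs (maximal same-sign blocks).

x=6: ŷ = -0.9 + 0.8·6 = 3.9; e = 5.9 − 3.9 = 2
x=8: ŷ = -0.9 + 0.8·8 = 5.5; e = 0.3 − 5.5 = -5.2
x=10: ŷ = -0.9 + 0.8·10 = 7.1; e = 7.9 − 7.1 = 0.8
x=12: ŷ = -0.9 + 0.8·12 = 8.7; e = 12.1 − 8.7 = 3.4
x=14: ŷ = -0.9 + 0.8·14 = 10.3; e = 11.9 − 10.3 = 1.6
x=16: ŷ = -0.9 + 0.8·16 = 11.9; e = 9.3 − 11.9 = -2.6
Signs: + − + + + −
Runs: +×1, −×1, +×3, −×1 → 4

4 runs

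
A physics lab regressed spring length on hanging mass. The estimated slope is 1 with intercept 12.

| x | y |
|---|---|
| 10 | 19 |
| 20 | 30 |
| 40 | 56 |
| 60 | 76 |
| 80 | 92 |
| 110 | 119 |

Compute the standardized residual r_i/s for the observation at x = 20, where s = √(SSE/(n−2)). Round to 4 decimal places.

-0.5443

x=10: ŷ = 12 + 10 = 22; r = 19 − 22 = -3
x=20: ŷ = 12 + 20 = 32; r = 30 − 32 = -2
x=40: ŷ = 12 + 40 = 52; r = 56 − 52 = 4
x=60: ŷ = 12 + 60 = 72; r = 76 − 72 = 4
x=80: ŷ = 12 + 80 = 92; r = 92 − 92 = 0
x=110: ŷ = 12 + 110 = 122; r = 119 − 122 = -3
SSE = 9 + 4 + 16 + 16 + 0 + 9 = 54
s = √(54/4) = 3.67423
r/s = -2 / 3.67423 = -0.5443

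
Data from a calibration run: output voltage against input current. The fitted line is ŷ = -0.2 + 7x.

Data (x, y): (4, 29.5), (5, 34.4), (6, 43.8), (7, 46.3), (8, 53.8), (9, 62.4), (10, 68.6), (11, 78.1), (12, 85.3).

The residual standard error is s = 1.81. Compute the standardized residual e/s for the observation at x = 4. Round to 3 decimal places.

ŷ = -0.2 + 7·4 = 27.8
e = 29.5 − 27.8 = 1.7
e/s = 1.7 / 1.81 = 0.939

0.939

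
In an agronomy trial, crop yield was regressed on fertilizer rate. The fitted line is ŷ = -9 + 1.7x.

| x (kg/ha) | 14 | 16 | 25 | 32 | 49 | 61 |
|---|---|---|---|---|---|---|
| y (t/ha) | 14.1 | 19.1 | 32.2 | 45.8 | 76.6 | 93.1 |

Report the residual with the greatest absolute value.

e = 2.3

x=14: ŷ = -9 + 1.7·14 = 14.8; e = 14.1 − 14.8 = -0.7
x=16: ŷ = -9 + 1.7·16 = 18.2; e = 19.1 − 18.2 = 0.9
x=25: ŷ = -9 + 1.7·25 = 33.5; e = 32.2 − 33.5 = -1.3
x=32: ŷ = -9 + 1.7·32 = 45.4; e = 45.8 − 45.4 = 0.4
x=49: ŷ = -9 + 1.7·49 = 74.3; e = 76.6 − 74.3 = 2.3
x=61: ŷ = -9 + 1.7·61 = 94.7; e = 93.1 − 94.7 = -1.6
Largest |e| is 2.3 at x = 49, residual 2.3.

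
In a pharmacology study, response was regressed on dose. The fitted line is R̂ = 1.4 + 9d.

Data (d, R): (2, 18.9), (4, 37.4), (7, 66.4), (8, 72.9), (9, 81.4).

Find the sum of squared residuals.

d=2: R̂ = 1.4 + 9·2 = 19.4; e = 18.9 − 19.4 = -0.5
d=4: R̂ = 1.4 + 9·4 = 37.4; e = 37.4 − 37.4 = 0
d=7: R̂ = 1.4 + 9·7 = 64.4; e = 66.4 − 64.4 = 2
d=8: R̂ = 1.4 + 9·8 = 73.4; e = 72.9 − 73.4 = -0.5
d=9: R̂ = 1.4 + 9·9 = 82.4; e = 81.4 − 82.4 = -1
SSE = 0.25 + 0 + 4 + 0.25 + 1 = 5.5

SSE = 5.5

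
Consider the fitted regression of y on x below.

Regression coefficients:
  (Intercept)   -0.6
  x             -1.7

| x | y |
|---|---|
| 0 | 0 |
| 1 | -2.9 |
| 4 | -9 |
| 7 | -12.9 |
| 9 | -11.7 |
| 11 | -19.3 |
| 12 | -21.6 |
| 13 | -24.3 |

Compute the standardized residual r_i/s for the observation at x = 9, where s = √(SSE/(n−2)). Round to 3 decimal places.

2.100

x=0: ŷ = -0.6 − 1.7·0 = -0.6; r = 0 − (-0.6) = 0.6
x=1: ŷ = -0.6 − 1.7·1 = -2.3; r = -2.9 − (-2.3) = -0.6
x=4: ŷ = -0.6 − 1.7·4 = -7.4; r = -9 − (-7.4) = -1.6
x=7: ŷ = -0.6 − 1.7·7 = -12.5; r = -12.9 − (-12.5) = -0.4
x=9: ŷ = -0.6 − 1.7·9 = -15.9; r = -11.7 − (-15.9) = 4.2
x=11: ŷ = -0.6 − 1.7·11 = -19.3; r = -19.3 − (-19.3) = 0
x=12: ŷ = -0.6 − 1.7·12 = -21; r = -21.6 − (-21) = -0.6
x=13: ŷ = -0.6 − 1.7·13 = -22.7; r = -24.3 − (-22.7) = -1.6
SSE = 0.36 + 0.36 + 2.56 + 0.16 + 17.64 + 0 + 0.36 + 2.56 = 24
s = √(24/6) = 2
r/s = 4.2 / 2 = 2.100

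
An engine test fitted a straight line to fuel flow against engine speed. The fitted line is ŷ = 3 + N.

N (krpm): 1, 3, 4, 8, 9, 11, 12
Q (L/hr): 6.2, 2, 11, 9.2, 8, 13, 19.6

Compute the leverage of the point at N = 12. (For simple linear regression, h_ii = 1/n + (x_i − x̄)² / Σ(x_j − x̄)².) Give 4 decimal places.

h = 0.3904

N̄ = (1 + 3 + 4 + 8 + 9 + 11 + 12)/7 = 6.85714
Σ(N − N̄)² = 34.3061 + 14.8776 + 8.16327 + 1.30612 + 4.59184 + 17.1633 + 26.449 = 106.857
h = 1/7 + (5.14286)²/106.857 = 0.142857 + 0.247517 = 0.3904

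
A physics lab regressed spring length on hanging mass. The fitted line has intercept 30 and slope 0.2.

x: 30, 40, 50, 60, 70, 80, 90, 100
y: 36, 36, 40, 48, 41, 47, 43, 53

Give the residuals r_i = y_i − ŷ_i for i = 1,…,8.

x=30: ŷ = 30 + 0.2·30 = 36; r = 36 − 36 = 0
x=40: ŷ = 30 + 0.2·40 = 38; r = 36 − 38 = -2
x=50: ŷ = 30 + 0.2·50 = 40; r = 40 − 40 = 0
x=60: ŷ = 30 + 0.2·60 = 42; r = 48 − 42 = 6
x=70: ŷ = 30 + 0.2·70 = 44; r = 41 − 44 = -3
x=80: ŷ = 30 + 0.2·80 = 46; r = 47 − 46 = 1
x=90: ŷ = 30 + 0.2·90 = 48; r = 43 − 48 = -5
x=100: ŷ = 30 + 0.2·100 = 50; r = 53 − 50 = 3

0, -2, 0, 6, -3, 1, -5, 3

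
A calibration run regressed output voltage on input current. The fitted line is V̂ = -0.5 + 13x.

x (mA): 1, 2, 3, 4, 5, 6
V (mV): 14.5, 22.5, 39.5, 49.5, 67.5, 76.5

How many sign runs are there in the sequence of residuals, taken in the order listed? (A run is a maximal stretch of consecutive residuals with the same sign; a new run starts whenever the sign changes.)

x=1: V̂ = -0.5 + 13·1 = 12.5; e = 14.5 − 12.5 = 2
x=2: V̂ = -0.5 + 13·2 = 25.5; e = 22.5 − 25.5 = -3
x=3: V̂ = -0.5 + 13·3 = 38.5; e = 39.5 − 38.5 = 1
x=4: V̂ = -0.5 + 13·4 = 51.5; e = 49.5 − 51.5 = -2
x=5: V̂ = -0.5 + 13·5 = 64.5; e = 67.5 − 64.5 = 3
x=6: V̂ = -0.5 + 13·6 = 77.5; e = 76.5 − 77.5 = -1
Signs: + − + − + −
Runs: +×1, −×1, +×1, −×1, +×1, −×1 → 6

6 runs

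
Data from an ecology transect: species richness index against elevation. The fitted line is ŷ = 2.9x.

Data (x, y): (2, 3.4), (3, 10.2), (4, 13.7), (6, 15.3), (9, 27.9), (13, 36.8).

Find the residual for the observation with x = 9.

e = 1.8

ŷ = 2.9·9 = 26.1
e = 27.9 − 26.1 = 1.8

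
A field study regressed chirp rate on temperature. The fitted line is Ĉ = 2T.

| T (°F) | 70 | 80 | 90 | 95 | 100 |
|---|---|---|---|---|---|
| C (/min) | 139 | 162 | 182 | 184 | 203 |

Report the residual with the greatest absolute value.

T=70: Ĉ = 2·70 = 140; r = 139 − 140 = -1
T=80: Ĉ = 2·80 = 160; r = 162 − 160 = 2
T=90: Ĉ = 2·90 = 180; r = 182 − 180 = 2
T=95: Ĉ = 2·95 = 190; r = 184 − 190 = -6
T=100: Ĉ = 2·100 = 200; r = 203 − 200 = 3
Largest |r| is 6 at T = 95, residual -6.

r = -6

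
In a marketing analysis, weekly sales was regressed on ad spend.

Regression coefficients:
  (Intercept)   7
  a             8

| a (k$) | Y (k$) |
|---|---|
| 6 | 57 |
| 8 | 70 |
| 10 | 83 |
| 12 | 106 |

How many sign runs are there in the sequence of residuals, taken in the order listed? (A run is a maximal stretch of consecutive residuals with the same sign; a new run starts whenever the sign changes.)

a=6: Ŷ = 7 + 8·6 = 55; e = 57 − 55 = 2
a=8: Ŷ = 7 + 8·8 = 71; e = 70 − 71 = -1
a=10: Ŷ = 7 + 8·10 = 87; e = 83 − 87 = -4
a=12: Ŷ = 7 + 8·12 = 103; e = 106 − 103 = 3
Signs: + − − +
Runs: +×1, −×2, +×1 → 3

3 runs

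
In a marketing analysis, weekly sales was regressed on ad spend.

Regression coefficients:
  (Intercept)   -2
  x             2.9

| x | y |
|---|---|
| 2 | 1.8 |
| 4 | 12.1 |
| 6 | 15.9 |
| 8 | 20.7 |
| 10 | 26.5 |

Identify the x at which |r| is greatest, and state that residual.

x=2: ŷ = -2 + 2.9·2 = 3.8; r = 1.8 − 3.8 = -2
x=4: ŷ = -2 + 2.9·4 = 9.6; r = 12.1 − 9.6 = 2.5
x=6: ŷ = -2 + 2.9·6 = 15.4; r = 15.9 − 15.4 = 0.5
x=8: ŷ = -2 + 2.9·8 = 21.2; r = 20.7 − 21.2 = -0.5
x=10: ŷ = -2 + 2.9·10 = 27; r = 26.5 − 27 = -0.5
Largest |r| is 2.5 at x = 4, residual 2.5.

x = 4, r = 2.5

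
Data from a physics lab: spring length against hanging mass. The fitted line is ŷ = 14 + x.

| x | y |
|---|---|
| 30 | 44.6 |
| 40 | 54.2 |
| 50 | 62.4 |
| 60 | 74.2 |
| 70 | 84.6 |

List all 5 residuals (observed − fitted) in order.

0.6, 0.2, -1.6, 0.2, 0.6

x=30: ŷ = 14 + 30 = 44; e = 44.6 − 44 = 0.6
x=40: ŷ = 14 + 40 = 54; e = 54.2 − 54 = 0.2
x=50: ŷ = 14 + 50 = 64; e = 62.4 − 64 = -1.6
x=60: ŷ = 14 + 60 = 74; e = 74.2 − 74 = 0.2
x=70: ŷ = 14 + 70 = 84; e = 84.6 − 84 = 0.6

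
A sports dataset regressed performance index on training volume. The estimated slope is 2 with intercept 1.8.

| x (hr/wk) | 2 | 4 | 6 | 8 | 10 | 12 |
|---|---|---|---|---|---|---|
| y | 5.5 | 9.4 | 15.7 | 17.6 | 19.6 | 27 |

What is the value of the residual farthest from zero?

r = -2.2

x=2: ŷ = 1.8 + 2·2 = 5.8; r = 5.5 − 5.8 = -0.3
x=4: ŷ = 1.8 + 2·4 = 9.8; r = 9.4 − 9.8 = -0.4
x=6: ŷ = 1.8 + 2·6 = 13.8; r = 15.7 − 13.8 = 1.9
x=8: ŷ = 1.8 + 2·8 = 17.8; r = 17.6 − 17.8 = -0.2
x=10: ŷ = 1.8 + 2·10 = 21.8; r = 19.6 − 21.8 = -2.2
x=12: ŷ = 1.8 + 2·12 = 25.8; r = 27 − 25.8 = 1.2
Largest |r| is 2.2 at x = 10, residual -2.2.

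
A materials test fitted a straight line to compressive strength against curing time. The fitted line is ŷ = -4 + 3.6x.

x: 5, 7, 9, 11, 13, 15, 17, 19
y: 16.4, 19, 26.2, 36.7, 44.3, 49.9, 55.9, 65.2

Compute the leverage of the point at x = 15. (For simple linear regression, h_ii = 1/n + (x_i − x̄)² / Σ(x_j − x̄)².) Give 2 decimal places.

x̄ = (5 + 7 + 9 + 11 + 13 + 15 + 17 + 19)/8 = 12
Σ(x − x̄)² = 49 + 25 + 9 + 1 + 1 + 9 + 25 + 49 = 168
h = 1/8 + (3)²/168 = 0.125 + 0.0535714 = 0.18

h = 0.18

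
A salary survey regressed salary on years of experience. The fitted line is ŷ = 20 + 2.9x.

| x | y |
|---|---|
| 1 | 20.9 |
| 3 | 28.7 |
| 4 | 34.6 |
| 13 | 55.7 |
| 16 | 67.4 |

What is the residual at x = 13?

e = -2

ŷ = 20 + 2.9·13 = 57.7
e = 55.7 − 57.7 = -2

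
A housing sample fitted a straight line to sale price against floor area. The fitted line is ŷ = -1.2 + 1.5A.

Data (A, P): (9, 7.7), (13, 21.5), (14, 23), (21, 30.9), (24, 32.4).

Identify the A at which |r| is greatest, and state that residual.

A = 9, r = -4.6

A=9: ŷ = -1.2 + 1.5·9 = 12.3; r = 7.7 − 12.3 = -4.6
A=13: ŷ = -1.2 + 1.5·13 = 18.3; r = 21.5 − 18.3 = 3.2
A=14: ŷ = -1.2 + 1.5·14 = 19.8; r = 23 − 19.8 = 3.2
A=21: ŷ = -1.2 + 1.5·21 = 30.3; r = 30.9 − 30.3 = 0.6
A=24: ŷ = -1.2 + 1.5·24 = 34.8; r = 32.4 − 34.8 = -2.4
Largest |r| is 4.6 at A = 9, residual -4.6.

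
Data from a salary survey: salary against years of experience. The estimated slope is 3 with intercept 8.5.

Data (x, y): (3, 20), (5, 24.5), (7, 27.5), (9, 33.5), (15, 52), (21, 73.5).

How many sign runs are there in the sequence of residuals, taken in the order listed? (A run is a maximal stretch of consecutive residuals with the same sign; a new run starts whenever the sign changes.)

x=3: ŷ = 8.5 + 3·3 = 17.5; r = 20 − 17.5 = 2.5
x=5: ŷ = 8.5 + 3·5 = 23.5; r = 24.5 − 23.5 = 1
x=7: ŷ = 8.5 + 3·7 = 29.5; r = 27.5 − 29.5 = -2
x=9: ŷ = 8.5 + 3·9 = 35.5; r = 33.5 − 35.5 = -2
x=15: ŷ = 8.5 + 3·15 = 53.5; r = 52 − 53.5 = -1.5
x=21: ŷ = 8.5 + 3·21 = 71.5; r = 73.5 − 71.5 = 2
Signs: + + − − − +
Runs: +×2, −×3, +×1 → 3

3 runs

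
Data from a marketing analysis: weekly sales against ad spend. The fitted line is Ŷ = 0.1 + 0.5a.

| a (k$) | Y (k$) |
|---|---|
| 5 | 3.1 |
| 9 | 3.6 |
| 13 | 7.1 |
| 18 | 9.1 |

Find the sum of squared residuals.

SSE = 1.5

a=5: Ŷ = 0.1 + 0.5·5 = 2.6; e = 3.1 − 2.6 = 0.5
a=9: Ŷ = 0.1 + 0.5·9 = 4.6; e = 3.6 − 4.6 = -1
a=13: Ŷ = 0.1 + 0.5·13 = 6.6; e = 7.1 − 6.6 = 0.5
a=18: Ŷ = 0.1 + 0.5·18 = 9.1; e = 9.1 − 9.1 = 0
SSE = 0.25 + 1 + 0.25 + 0 = 1.5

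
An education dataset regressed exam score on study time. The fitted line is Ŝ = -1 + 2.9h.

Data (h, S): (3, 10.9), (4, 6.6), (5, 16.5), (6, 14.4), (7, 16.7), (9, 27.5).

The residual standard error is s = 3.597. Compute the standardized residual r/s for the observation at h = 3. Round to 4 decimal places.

Ŝ = -1 + 2.9·3 = 7.7
r = 10.9 − 7.7 = 3.2
r/s = 3.2 / 3.597 = 0.8896

0.8896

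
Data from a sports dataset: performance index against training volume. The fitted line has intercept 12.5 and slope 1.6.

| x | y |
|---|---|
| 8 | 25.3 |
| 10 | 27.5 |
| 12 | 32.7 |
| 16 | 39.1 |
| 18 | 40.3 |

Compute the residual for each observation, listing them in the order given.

x=8: ŷ = 12.5 + 1.6·8 = 25.3; r = 25.3 − 25.3 = 0
x=10: ŷ = 12.5 + 1.6·10 = 28.5; r = 27.5 − 28.5 = -1
x=12: ŷ = 12.5 + 1.6·12 = 31.7; r = 32.7 − 31.7 = 1
x=16: ŷ = 12.5 + 1.6·16 = 38.1; r = 39.1 − 38.1 = 1
x=18: ŷ = 12.5 + 1.6·18 = 41.3; r = 40.3 − 41.3 = -1

0, -1, 1, 1, -1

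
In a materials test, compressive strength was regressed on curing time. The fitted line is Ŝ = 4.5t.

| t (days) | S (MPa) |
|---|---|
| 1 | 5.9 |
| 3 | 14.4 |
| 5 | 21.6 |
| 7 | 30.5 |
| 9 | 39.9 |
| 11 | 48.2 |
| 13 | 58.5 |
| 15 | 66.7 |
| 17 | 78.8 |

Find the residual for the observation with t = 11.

r = -1.3

Ŝ = 4.5·11 = 49.5
r = 48.2 − 49.5 = -1.3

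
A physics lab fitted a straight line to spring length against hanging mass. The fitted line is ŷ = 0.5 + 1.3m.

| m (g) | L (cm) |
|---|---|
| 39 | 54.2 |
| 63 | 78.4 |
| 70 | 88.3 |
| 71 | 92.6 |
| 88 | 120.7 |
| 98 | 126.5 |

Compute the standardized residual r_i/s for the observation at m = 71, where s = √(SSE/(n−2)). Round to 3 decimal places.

m=39: ŷ = 0.5 + 1.3·39 = 51.2; r = 54.2 − 51.2 = 3
m=63: ŷ = 0.5 + 1.3·63 = 82.4; r = 78.4 − 82.4 = -4
m=70: ŷ = 0.5 + 1.3·70 = 91.5; r = 88.3 − 91.5 = -3.2
m=71: ŷ = 0.5 + 1.3·71 = 92.8; r = 92.6 − 92.8 = -0.2
m=88: ŷ = 0.5 + 1.3·88 = 114.9; r = 120.7 − 114.9 = 5.8
m=98: ŷ = 0.5 + 1.3·98 = 127.9; r = 126.5 − 127.9 = -1.4
SSE = 9 + 16 + 10.24 + 0.04 + 33.64 + 1.96 = 70.88
s = √(70.88/4) = 4.20951
r/s = -0.2 / 4.20951 = -0.048

-0.048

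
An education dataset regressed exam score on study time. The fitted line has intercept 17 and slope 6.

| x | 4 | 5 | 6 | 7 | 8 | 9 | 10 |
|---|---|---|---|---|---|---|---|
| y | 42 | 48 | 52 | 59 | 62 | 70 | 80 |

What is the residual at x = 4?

r = 1

ŷ = 17 + 6·4 = 41
r = 42 − 41 = 1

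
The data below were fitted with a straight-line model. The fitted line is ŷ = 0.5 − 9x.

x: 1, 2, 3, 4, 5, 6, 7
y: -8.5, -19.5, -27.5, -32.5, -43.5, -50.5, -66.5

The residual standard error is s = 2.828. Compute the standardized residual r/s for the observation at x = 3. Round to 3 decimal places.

ŷ = 0.5 − 9·3 = -26.5
r = -27.5 − (-26.5) = -1
r/s = -1 / 2.828 = -0.354

-0.354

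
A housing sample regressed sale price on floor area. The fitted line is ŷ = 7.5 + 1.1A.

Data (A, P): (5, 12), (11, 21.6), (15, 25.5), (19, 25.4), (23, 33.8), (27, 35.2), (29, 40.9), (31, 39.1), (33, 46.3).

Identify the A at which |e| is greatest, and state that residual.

A = 19, e = -3

A=5: ŷ = 7.5 + 1.1·5 = 13; e = 12 − 13 = -1
A=11: ŷ = 7.5 + 1.1·11 = 19.6; e = 21.6 − 19.6 = 2
A=15: ŷ = 7.5 + 1.1·15 = 24; e = 25.5 − 24 = 1.5
A=19: ŷ = 7.5 + 1.1·19 = 28.4; e = 25.4 − 28.4 = -3
A=23: ŷ = 7.5 + 1.1·23 = 32.8; e = 33.8 − 32.8 = 1
A=27: ŷ = 7.5 + 1.1·27 = 37.2; e = 35.2 − 37.2 = -2
A=29: ŷ = 7.5 + 1.1·29 = 39.4; e = 40.9 − 39.4 = 1.5
A=31: ŷ = 7.5 + 1.1·31 = 41.6; e = 39.1 − 41.6 = -2.5
A=33: ŷ = 7.5 + 1.1·33 = 43.8; e = 46.3 − 43.8 = 2.5
Largest |e| is 3 at A = 19, residual -3.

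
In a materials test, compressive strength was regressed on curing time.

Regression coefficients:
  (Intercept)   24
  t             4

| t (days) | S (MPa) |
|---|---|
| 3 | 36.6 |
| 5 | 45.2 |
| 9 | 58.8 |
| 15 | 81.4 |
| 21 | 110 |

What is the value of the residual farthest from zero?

e = -2.6

t=3: ŷ = 24 + 4·3 = 36; e = 36.6 − 36 = 0.6
t=5: ŷ = 24 + 4·5 = 44; e = 45.2 − 44 = 1.2
t=9: ŷ = 24 + 4·9 = 60; e = 58.8 − 60 = -1.2
t=15: ŷ = 24 + 4·15 = 84; e = 81.4 − 84 = -2.6
t=21: ŷ = 24 + 4·21 = 108; e = 110 − 108 = 2
Largest |e| is 2.6 at t = 15, residual -2.6.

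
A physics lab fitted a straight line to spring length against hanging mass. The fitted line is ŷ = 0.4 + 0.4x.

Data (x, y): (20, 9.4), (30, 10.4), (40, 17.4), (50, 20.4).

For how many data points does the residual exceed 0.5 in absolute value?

x=20: ŷ = 0.4 + 0.4·20 = 8.4; e = 9.4 − 8.4 = 1
x=30: ŷ = 0.4 + 0.4·30 = 12.4; e = 10.4 − 12.4 = -2
x=40: ŷ = 0.4 + 0.4·40 = 16.4; e = 17.4 − 16.4 = 1
x=50: ŷ = 0.4 + 0.4·50 = 20.4; e = 20.4 − 20.4 = 0
|e| > 0.5: x=20 (|e|=1), x=30 (|e|=2), x=40 (|e|=1) → 3

3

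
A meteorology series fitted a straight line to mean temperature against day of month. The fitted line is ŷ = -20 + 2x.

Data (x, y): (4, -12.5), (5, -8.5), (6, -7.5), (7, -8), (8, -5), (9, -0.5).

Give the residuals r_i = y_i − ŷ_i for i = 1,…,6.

x=4: ŷ = -20 + 2·4 = -12; r = -12.5 − (-12) = -0.5
x=5: ŷ = -20 + 2·5 = -10; r = -8.5 − (-10) = 1.5
x=6: ŷ = -20 + 2·6 = -8; r = -7.5 − (-8) = 0.5
x=7: ŷ = -20 + 2·7 = -6; r = -8 − (-6) = -2
x=8: ŷ = -20 + 2·8 = -4; r = -5 − (-4) = -1
x=9: ŷ = -20 + 2·9 = -2; r = -0.5 − (-2) = 1.5

-0.5, 1.5, 0.5, -2, -1, 1.5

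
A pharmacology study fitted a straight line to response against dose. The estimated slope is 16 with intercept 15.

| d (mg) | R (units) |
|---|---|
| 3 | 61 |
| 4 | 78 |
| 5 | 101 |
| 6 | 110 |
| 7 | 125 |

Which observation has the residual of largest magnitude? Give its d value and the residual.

d = 5, e = 6

d=3: ŷ = 15 + 16·3 = 63; e = 61 − 63 = -2
d=4: ŷ = 15 + 16·4 = 79; e = 78 − 79 = -1
d=5: ŷ = 15 + 16·5 = 95; e = 101 − 95 = 6
d=6: ŷ = 15 + 16·6 = 111; e = 110 − 111 = -1
d=7: ŷ = 15 + 16·7 = 127; e = 125 − 127 = -2
Largest |e| is 6 at d = 5, residual 6.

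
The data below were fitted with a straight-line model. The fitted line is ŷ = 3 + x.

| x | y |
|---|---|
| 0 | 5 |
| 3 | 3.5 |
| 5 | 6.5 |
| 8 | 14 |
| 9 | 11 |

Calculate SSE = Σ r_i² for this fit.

x=0: ŷ = 3 + 0 = 3; r = 5 − 3 = 2
x=3: ŷ = 3 + 3 = 6; r = 3.5 − 6 = -2.5
x=5: ŷ = 3 + 5 = 8; r = 6.5 − 8 = -1.5
x=8: ŷ = 3 + 8 = 11; r = 14 − 11 = 3
x=9: ŷ = 3 + 9 = 12; r = 11 − 12 = -1
SSE = 4 + 6.25 + 2.25 + 9 + 1 = 22.5

SSE = 22.5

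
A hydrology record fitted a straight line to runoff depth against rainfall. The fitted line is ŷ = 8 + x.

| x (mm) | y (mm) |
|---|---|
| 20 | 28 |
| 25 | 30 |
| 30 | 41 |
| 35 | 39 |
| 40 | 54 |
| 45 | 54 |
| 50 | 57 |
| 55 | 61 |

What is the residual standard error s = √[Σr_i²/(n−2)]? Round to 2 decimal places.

s = 3.56

x=20: ŷ = 8 + 20 = 28; r = 28 − 28 = 0
x=25: ŷ = 8 + 25 = 33; r = 30 − 33 = -3
x=30: ŷ = 8 + 30 = 38; r = 41 − 38 = 3
x=35: ŷ = 8 + 35 = 43; r = 39 − 43 = -4
x=40: ŷ = 8 + 40 = 48; r = 54 − 48 = 6
x=45: ŷ = 8 + 45 = 53; r = 54 − 53 = 1
x=50: ŷ = 8 + 50 = 58; r = 57 − 58 = -1
x=55: ŷ = 8 + 55 = 63; r = 61 − 63 = -2
SSE = 0 + 9 + 9 + 16 + 36 + 1 + 1 + 4 = 76
s = √(76/6) = √12.6667 ≈ 3.56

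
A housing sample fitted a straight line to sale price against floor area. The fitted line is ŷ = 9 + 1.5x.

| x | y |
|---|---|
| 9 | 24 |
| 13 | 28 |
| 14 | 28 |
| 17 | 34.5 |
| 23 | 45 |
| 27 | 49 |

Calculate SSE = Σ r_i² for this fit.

SSE = 9

x=9: ŷ = 9 + 1.5·9 = 22.5; r = 24 − 22.5 = 1.5
x=13: ŷ = 9 + 1.5·13 = 28.5; r = 28 − 28.5 = -0.5
x=14: ŷ = 9 + 1.5·14 = 30; r = 28 − 30 = -2
x=17: ŷ = 9 + 1.5·17 = 34.5; r = 34.5 − 34.5 = 0
x=23: ŷ = 9 + 1.5·23 = 43.5; r = 45 − 43.5 = 1.5
x=27: ŷ = 9 + 1.5·27 = 49.5; r = 49 − 49.5 = -0.5
SSE = 2.25 + 0.25 + 4 + 0 + 2.25 + 0.25 = 9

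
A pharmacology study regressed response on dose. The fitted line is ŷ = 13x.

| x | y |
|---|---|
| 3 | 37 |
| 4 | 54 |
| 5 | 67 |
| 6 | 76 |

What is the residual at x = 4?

ŷ = 13·4 = 52
e = 54 − 52 = 2

e = 2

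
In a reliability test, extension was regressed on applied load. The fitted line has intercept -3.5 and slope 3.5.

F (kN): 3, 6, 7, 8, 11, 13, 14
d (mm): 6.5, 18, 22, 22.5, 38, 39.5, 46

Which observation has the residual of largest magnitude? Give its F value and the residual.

F=3: ŷ = -3.5 + 3.5·3 = 7; r = 6.5 − 7 = -0.5
F=6: ŷ = -3.5 + 3.5·6 = 17.5; r = 18 − 17.5 = 0.5
F=7: ŷ = -3.5 + 3.5·7 = 21; r = 22 − 21 = 1
F=8: ŷ = -3.5 + 3.5·8 = 24.5; r = 22.5 − 24.5 = -2
F=11: ŷ = -3.5 + 3.5·11 = 35; r = 38 − 35 = 3
F=13: ŷ = -3.5 + 3.5·13 = 42; r = 39.5 − 42 = -2.5
F=14: ŷ = -3.5 + 3.5·14 = 45.5; r = 46 − 45.5 = 0.5
Largest |r| is 3 at F = 11, residual 3.

F = 11, r = 3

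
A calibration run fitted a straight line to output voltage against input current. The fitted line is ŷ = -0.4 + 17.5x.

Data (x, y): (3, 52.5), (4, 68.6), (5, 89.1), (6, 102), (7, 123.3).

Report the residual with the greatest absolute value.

r = -2.6

x=3: ŷ = -0.4 + 17.5·3 = 52.1; r = 52.5 − 52.1 = 0.4
x=4: ŷ = -0.4 + 17.5·4 = 69.6; r = 68.6 − 69.6 = -1
x=5: ŷ = -0.4 + 17.5·5 = 87.1; r = 89.1 − 87.1 = 2
x=6: ŷ = -0.4 + 17.5·6 = 104.6; r = 102 − 104.6 = -2.6
x=7: ŷ = -0.4 + 17.5·7 = 122.1; r = 123.3 − 122.1 = 1.2
Largest |r| is 2.6 at x = 6, residual -2.6.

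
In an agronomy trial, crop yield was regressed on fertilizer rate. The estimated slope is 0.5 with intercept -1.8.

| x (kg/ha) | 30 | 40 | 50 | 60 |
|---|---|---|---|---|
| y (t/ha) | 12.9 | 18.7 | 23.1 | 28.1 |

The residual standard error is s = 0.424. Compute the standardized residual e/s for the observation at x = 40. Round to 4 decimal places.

ŷ = -1.8 + 0.5·40 = 18.2
e = 18.7 − 18.2 = 0.5
e/s = 0.5 / 0.424 = 1.1792

1.1792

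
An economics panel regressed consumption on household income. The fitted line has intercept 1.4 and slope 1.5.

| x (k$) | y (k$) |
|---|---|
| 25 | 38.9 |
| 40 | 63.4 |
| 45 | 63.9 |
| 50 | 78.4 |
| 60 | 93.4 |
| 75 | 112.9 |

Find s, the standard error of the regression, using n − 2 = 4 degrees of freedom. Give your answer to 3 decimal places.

x=25: ŷ = 1.4 + 1.5·25 = 38.9; r = 38.9 − 38.9 = 0
x=40: ŷ = 1.4 + 1.5·40 = 61.4; r = 63.4 − 61.4 = 2
x=45: ŷ = 1.4 + 1.5·45 = 68.9; r = 63.9 − 68.9 = -5
x=50: ŷ = 1.4 + 1.5·50 = 76.4; r = 78.4 − 76.4 = 2
x=60: ŷ = 1.4 + 1.5·60 = 91.4; r = 93.4 − 91.4 = 2
x=75: ŷ = 1.4 + 1.5·75 = 113.9; r = 112.9 − 113.9 = -1
SSE = 0 + 4 + 25 + 4 + 4 + 1 = 38
s = √(38/4) = √9.5 ≈ 3.082

s = 3.082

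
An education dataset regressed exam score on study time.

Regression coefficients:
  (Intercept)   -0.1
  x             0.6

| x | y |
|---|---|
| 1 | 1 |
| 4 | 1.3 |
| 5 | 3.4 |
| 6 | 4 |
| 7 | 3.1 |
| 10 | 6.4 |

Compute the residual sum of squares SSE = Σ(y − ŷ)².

SSE = 3

x=1: ŷ = -0.1 + 0.6·1 = 0.5; r = 1 − 0.5 = 0.5
x=4: ŷ = -0.1 + 0.6·4 = 2.3; r = 1.3 − 2.3 = -1
x=5: ŷ = -0.1 + 0.6·5 = 2.9; r = 3.4 − 2.9 = 0.5
x=6: ŷ = -0.1 + 0.6·6 = 3.5; r = 4 − 3.5 = 0.5
x=7: ŷ = -0.1 + 0.6·7 = 4.1; r = 3.1 − 4.1 = -1
x=10: ŷ = -0.1 + 0.6·10 = 5.9; r = 6.4 − 5.9 = 0.5
SSE = 0.25 + 1 + 0.25 + 0.25 + 1 + 0.25 = 3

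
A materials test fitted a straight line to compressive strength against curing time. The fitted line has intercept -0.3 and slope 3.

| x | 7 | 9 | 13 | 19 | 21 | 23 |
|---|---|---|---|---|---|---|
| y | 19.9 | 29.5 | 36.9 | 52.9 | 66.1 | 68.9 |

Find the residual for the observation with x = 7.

r = -0.8

ŷ = -0.3 + 3·7 = 20.7
r = 19.9 − 20.7 = -0.8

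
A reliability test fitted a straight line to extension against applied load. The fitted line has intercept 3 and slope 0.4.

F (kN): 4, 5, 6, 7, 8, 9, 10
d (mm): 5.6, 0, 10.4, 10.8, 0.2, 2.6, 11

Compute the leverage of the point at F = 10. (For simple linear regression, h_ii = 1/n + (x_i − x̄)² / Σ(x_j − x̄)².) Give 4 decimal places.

F̄ = (4 + 5 + 6 + 7 + 8 + 9 + 10)/7 = 7
Σ(F − F̄)² = 9 + 4 + 1 + 0 + 1 + 4 + 9 = 28
h = 1/7 + (3)²/28 = 0.142857 + 0.321429 = 0.4643

h = 0.4643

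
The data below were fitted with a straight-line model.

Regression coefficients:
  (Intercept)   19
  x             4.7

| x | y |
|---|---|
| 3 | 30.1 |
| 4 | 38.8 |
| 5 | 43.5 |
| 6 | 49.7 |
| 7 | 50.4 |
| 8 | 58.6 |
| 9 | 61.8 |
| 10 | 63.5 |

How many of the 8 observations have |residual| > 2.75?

1

x=3: ŷ = 19 + 4.7·3 = 33.1; e = 30.1 − 33.1 = -3
x=4: ŷ = 19 + 4.7·4 = 37.8; e = 38.8 − 37.8 = 1
x=5: ŷ = 19 + 4.7·5 = 42.5; e = 43.5 − 42.5 = 1
x=6: ŷ = 19 + 4.7·6 = 47.2; e = 49.7 − 47.2 = 2.5
x=7: ŷ = 19 + 4.7·7 = 51.9; e = 50.4 − 51.9 = -1.5
x=8: ŷ = 19 + 4.7·8 = 56.6; e = 58.6 − 56.6 = 2
x=9: ŷ = 19 + 4.7·9 = 61.3; e = 61.8 − 61.3 = 0.5
x=10: ŷ = 19 + 4.7·10 = 66; e = 63.5 − 66 = -2.5
|e| > 2.75: x=3 (|e|=3) → 1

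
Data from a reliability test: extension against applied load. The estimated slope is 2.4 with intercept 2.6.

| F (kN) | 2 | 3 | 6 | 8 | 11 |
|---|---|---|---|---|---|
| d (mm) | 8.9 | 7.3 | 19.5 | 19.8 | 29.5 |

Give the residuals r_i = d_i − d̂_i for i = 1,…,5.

F=2: d̂ = 2.6 + 2.4·2 = 7.4; r = 8.9 − 7.4 = 1.5
F=3: d̂ = 2.6 + 2.4·3 = 9.8; r = 7.3 − 9.8 = -2.5
F=6: d̂ = 2.6 + 2.4·6 = 17; r = 19.5 − 17 = 2.5
F=8: d̂ = 2.6 + 2.4·8 = 21.8; r = 19.8 − 21.8 = -2
F=11: d̂ = 2.6 + 2.4·11 = 29; r = 29.5 − 29 = 0.5

1.5, -2.5, 2.5, -2, 0.5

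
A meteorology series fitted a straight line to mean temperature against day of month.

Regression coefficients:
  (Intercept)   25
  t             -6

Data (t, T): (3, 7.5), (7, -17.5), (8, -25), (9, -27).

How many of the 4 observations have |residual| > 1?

t=3: T̂ = 25 − 6·3 = 7; r = 7.5 − 7 = 0.5
t=7: T̂ = 25 − 6·7 = -17; r = -17.5 − (-17) = -0.5
t=8: T̂ = 25 − 6·8 = -23; r = -25 − (-23) = -2
t=9: T̂ = 25 − 6·9 = -29; r = -27 − (-29) = 2
|r| > 1: t=8 (|r|=2), t=9 (|r|=2) → 2

2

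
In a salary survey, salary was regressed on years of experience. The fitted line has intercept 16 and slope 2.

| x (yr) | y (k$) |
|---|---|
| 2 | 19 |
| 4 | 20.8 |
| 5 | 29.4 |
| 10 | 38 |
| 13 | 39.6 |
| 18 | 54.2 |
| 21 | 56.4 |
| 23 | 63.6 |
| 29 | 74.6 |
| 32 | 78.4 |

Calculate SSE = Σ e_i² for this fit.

SSE = 45.44

x=2: ŷ = 16 + 2·2 = 20; e = 19 − 20 = -1
x=4: ŷ = 16 + 2·4 = 24; e = 20.8 − 24 = -3.2
x=5: ŷ = 16 + 2·5 = 26; e = 29.4 − 26 = 3.4
x=10: ŷ = 16 + 2·10 = 36; e = 38 − 36 = 2
x=13: ŷ = 16 + 2·13 = 42; e = 39.6 − 42 = -2.4
x=18: ŷ = 16 + 2·18 = 52; e = 54.2 − 52 = 2.2
x=21: ŷ = 16 + 2·21 = 58; e = 56.4 − 58 = -1.6
x=23: ŷ = 16 + 2·23 = 62; e = 63.6 − 62 = 1.6
x=29: ŷ = 16 + 2·29 = 74; e = 74.6 − 74 = 0.6
x=32: ŷ = 16 + 2·32 = 80; e = 78.4 − 80 = -1.6
SSE = 1 + 10.24 + 11.56 + 4 + 5.76 + 4.84 + 2.56 + 2.56 + 0.36 + 2.56 = 45.44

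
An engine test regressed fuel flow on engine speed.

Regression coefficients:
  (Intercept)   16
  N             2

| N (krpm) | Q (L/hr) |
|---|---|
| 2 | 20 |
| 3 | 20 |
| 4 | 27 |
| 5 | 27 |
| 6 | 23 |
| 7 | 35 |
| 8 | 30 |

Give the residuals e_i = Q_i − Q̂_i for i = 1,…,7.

N=2: Q̂ = 16 + 2·2 = 20; e = 20 − 20 = 0
N=3: Q̂ = 16 + 2·3 = 22; e = 20 − 22 = -2
N=4: Q̂ = 16 + 2·4 = 24; e = 27 − 24 = 3
N=5: Q̂ = 16 + 2·5 = 26; e = 27 − 26 = 1
N=6: Q̂ = 16 + 2·6 = 28; e = 23 − 28 = -5
N=7: Q̂ = 16 + 2·7 = 30; e = 35 − 30 = 5
N=8: Q̂ = 16 + 2·8 = 32; e = 30 − 32 = -2

0, -2, 3, 1, -5, 5, -2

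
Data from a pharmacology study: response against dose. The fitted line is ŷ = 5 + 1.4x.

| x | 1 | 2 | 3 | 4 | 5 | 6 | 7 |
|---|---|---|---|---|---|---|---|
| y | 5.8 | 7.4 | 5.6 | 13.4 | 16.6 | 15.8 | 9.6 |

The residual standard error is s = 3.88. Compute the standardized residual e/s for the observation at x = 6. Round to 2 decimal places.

ŷ = 5 + 1.4·6 = 13.4
e = 15.8 − 13.4 = 2.4
e/s = 2.4 / 3.88 = 0.62

0.62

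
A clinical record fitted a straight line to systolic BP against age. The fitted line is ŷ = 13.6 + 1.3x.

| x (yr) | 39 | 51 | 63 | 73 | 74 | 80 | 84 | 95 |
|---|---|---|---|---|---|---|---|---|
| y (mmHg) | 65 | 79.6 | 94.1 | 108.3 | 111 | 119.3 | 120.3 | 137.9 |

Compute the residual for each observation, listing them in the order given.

x=39: ŷ = 13.6 + 1.3·39 = 64.3; e = 65 − 64.3 = 0.7
x=51: ŷ = 13.6 + 1.3·51 = 79.9; e = 79.6 − 79.9 = -0.3
x=63: ŷ = 13.6 + 1.3·63 = 95.5; e = 94.1 − 95.5 = -1.4
x=73: ŷ = 13.6 + 1.3·73 = 108.5; e = 108.3 − 108.5 = -0.2
x=74: ŷ = 13.6 + 1.3·74 = 109.8; e = 111 − 109.8 = 1.2
x=80: ŷ = 13.6 + 1.3·80 = 117.6; e = 119.3 − 117.6 = 1.7
x=84: ŷ = 13.6 + 1.3·84 = 122.8; e = 120.3 − 122.8 = -2.5
x=95: ŷ = 13.6 + 1.3·95 = 137.1; e = 137.9 − 137.1 = 0.8

0.7, -0.3, -1.4, -0.2, 1.2, 1.7, -2.5, 0.8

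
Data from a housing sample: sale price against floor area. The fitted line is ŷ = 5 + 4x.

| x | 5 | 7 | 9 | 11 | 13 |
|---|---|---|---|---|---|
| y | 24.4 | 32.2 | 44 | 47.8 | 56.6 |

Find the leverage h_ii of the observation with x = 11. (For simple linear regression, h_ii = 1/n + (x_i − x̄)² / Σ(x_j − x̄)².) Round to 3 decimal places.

x̄ = (5 + 7 + 9 + 11 + 13)/5 = 9
Σ(x − x̄)² = 16 + 4 + 0 + 4 + 16 = 40
h = 1/5 + (2)²/40 = 0.2 + 0.1 = 0.300

h = 0.300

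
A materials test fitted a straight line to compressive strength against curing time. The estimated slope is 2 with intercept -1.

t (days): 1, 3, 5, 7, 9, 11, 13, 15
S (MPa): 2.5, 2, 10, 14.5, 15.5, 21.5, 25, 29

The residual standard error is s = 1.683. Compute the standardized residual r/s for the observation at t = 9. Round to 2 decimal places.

Ŝ = -1 + 2·9 = 17
r = 15.5 − 17 = -1.5
r/s = -1.5 / 1.683 = -0.89

-0.89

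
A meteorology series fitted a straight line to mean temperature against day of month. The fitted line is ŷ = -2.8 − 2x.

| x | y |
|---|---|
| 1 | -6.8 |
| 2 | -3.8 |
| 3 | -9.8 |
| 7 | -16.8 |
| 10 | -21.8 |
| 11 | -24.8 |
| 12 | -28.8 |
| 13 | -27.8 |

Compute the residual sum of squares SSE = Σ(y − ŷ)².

SSE = 20

x=1: ŷ = -2.8 − 2·1 = -4.8; r = -6.8 − (-4.8) = -2
x=2: ŷ = -2.8 − 2·2 = -6.8; r = -3.8 − (-6.8) = 3
x=3: ŷ = -2.8 − 2·3 = -8.8; r = -9.8 − (-8.8) = -1
x=7: ŷ = -2.8 − 2·7 = -16.8; r = -16.8 − (-16.8) = 0
x=10: ŷ = -2.8 − 2·10 = -22.8; r = -21.8 − (-22.8) = 1
x=11: ŷ = -2.8 − 2·11 = -24.8; r = -24.8 − (-24.8) = 0
x=12: ŷ = -2.8 − 2·12 = -26.8; r = -28.8 − (-26.8) = -2
x=13: ŷ = -2.8 − 2·13 = -28.8; r = -27.8 − (-28.8) = 1
SSE = 4 + 9 + 1 + 0 + 1 + 0 + 4 + 1 = 20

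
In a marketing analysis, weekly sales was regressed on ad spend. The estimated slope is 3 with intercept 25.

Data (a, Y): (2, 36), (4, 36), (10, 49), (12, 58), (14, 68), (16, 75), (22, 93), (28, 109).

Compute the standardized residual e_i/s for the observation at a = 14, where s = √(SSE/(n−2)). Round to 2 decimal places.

a=2: Ŷ = 25 + 3·2 = 31; e = 36 − 31 = 5
a=4: Ŷ = 25 + 3·4 = 37; e = 36 − 37 = -1
a=10: Ŷ = 25 + 3·10 = 55; e = 49 − 55 = -6
a=12: Ŷ = 25 + 3·12 = 61; e = 58 − 61 = -3
a=14: Ŷ = 25 + 3·14 = 67; e = 68 − 67 = 1
a=16: Ŷ = 25 + 3·16 = 73; e = 75 − 73 = 2
a=22: Ŷ = 25 + 3·22 = 91; e = 93 − 91 = 2
a=28: Ŷ = 25 + 3·28 = 109; e = 109 − 109 = 0
SSE = 25 + 1 + 36 + 9 + 1 + 4 + 4 + 0 = 80
s = √(80/6) = 3.65148
e/s = 1 / 3.65148 = 0.27

0.27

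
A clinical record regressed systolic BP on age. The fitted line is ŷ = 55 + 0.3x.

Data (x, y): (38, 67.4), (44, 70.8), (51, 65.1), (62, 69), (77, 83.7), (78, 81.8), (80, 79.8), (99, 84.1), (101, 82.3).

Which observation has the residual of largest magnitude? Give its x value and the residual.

x = 77, r = 5.6

x=38: ŷ = 55 + 0.3·38 = 66.4; r = 67.4 − 66.4 = 1
x=44: ŷ = 55 + 0.3·44 = 68.2; r = 70.8 − 68.2 = 2.6
x=51: ŷ = 55 + 0.3·51 = 70.3; r = 65.1 − 70.3 = -5.2
x=62: ŷ = 55 + 0.3·62 = 73.6; r = 69 − 73.6 = -4.6
x=77: ŷ = 55 + 0.3·77 = 78.1; r = 83.7 − 78.1 = 5.6
x=78: ŷ = 55 + 0.3·78 = 78.4; r = 81.8 − 78.4 = 3.4
x=80: ŷ = 55 + 0.3·80 = 79; r = 79.8 − 79 = 0.8
x=99: ŷ = 55 + 0.3·99 = 84.7; r = 84.1 − 84.7 = -0.6
x=101: ŷ = 55 + 0.3·101 = 85.3; r = 82.3 − 85.3 = -3
Largest |r| is 5.6 at x = 77, residual 5.6.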